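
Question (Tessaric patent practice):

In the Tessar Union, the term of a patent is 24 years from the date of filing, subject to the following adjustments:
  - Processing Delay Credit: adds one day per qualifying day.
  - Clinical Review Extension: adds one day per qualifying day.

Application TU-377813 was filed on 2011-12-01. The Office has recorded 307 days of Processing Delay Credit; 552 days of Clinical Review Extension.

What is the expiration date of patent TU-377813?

2038-04-08

Base term: filing date + 24 years → 1 December 2035.
Processing Delay Credit: +307 days → 3 October 2036.
Clinical Review Extension: +552 days → 8 April 2038.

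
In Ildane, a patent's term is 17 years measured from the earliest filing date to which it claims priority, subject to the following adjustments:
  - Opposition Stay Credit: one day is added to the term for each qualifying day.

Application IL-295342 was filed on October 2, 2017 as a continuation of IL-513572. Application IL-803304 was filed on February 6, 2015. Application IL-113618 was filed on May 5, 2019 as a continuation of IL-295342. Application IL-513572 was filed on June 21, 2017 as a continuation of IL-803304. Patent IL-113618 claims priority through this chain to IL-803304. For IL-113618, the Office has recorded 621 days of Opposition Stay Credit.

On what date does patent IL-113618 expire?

Earliest priority filing: 6 February 2015.
Base term: 6 February 2015 + 17 years → 6 February 2032.
Opposition Stay Credit: +621 days → 19 October 2033.

October 19, 2033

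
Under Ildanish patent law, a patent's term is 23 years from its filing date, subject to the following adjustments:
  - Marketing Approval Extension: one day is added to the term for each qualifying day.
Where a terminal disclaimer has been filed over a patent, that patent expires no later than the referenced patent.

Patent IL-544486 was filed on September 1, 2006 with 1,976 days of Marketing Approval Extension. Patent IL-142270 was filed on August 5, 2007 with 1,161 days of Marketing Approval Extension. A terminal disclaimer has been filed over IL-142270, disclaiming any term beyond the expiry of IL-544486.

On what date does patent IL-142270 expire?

2033-10-09

Natural term of IL-142270:
  Base: filing + 23 years → 5 August 2030.
  Marketing Approval Extension: +1161 days → 9 October 2033.
Expiry of referenced patent IL-544486:
  Base: filing + 23 years → 1 September 2029.
  Marketing Approval Extension: +1976 days → 29 January 2035.
Terminal disclaimer: IL-142270 expires on the earlier of 9 October 2033 and 29 January 2035.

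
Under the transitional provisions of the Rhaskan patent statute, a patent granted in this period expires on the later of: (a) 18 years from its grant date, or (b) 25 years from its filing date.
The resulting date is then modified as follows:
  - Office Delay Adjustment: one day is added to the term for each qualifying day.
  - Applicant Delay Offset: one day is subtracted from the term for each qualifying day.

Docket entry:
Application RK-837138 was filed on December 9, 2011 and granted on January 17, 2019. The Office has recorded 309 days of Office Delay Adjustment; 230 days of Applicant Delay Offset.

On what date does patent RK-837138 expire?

(a) grant + 18 years → 17 January 2037.
(b) filing + 25 years → 9 December 2036.
Later of the two: 17 January 2037.
Office Delay Adjustment: +309 days → 22 November 2037.
Applicant Delay Offset: −230 days → 6 April 2037.

2037-04-06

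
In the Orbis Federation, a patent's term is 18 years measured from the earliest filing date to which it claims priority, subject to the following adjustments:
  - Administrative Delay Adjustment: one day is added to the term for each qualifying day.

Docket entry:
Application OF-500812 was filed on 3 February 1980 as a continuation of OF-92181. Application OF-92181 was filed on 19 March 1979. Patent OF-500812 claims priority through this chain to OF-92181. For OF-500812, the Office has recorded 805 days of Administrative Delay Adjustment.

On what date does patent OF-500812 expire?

Earliest priority filing: 19 March 1979.
Base term: 19 March 1979 + 18 years → 19 March 1997.
Administrative Delay Adjustment: +805 days → 2 June 1999.

1999-06-02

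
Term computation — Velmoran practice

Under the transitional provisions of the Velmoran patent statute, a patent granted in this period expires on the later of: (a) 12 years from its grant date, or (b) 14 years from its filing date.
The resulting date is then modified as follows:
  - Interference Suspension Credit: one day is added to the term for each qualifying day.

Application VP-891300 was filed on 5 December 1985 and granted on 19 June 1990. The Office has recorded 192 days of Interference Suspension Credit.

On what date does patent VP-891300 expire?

(a) grant + 12 years → 19 June 2002.
(b) filing + 14 years → 5 December 1999.
Later of the two: 19 June 2002.
Interference Suspension Credit: +192 days → 28 December 2002.

December 28, 2002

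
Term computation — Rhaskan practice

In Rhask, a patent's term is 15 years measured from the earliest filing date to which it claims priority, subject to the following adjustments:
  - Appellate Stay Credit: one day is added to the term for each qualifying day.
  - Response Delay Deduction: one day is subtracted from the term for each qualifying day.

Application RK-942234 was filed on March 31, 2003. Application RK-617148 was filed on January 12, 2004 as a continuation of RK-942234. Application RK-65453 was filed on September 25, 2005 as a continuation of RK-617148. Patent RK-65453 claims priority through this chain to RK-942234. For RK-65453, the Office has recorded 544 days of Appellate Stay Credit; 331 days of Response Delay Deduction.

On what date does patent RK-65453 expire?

Earliest priority filing: 31 March 2003.
Base term: 31 March 2003 + 15 years → 31 March 2018.
Appellate Stay Credit: +544 days → 26 September 2019.
Response Delay Deduction: −331 days → 30 October 2018.

2018-10-30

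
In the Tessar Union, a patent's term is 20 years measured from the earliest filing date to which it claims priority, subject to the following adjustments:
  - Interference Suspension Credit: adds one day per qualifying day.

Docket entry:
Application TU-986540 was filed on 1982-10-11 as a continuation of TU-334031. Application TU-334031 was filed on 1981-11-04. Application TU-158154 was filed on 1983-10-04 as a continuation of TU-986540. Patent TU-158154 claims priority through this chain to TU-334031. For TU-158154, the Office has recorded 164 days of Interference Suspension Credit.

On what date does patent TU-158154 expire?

2002-04-17

Earliest priority filing: 4 November 1981.
Base term: 4 November 1981 + 20 years → 4 November 2001.
Interference Suspension Credit: +164 days → 17 April 2002.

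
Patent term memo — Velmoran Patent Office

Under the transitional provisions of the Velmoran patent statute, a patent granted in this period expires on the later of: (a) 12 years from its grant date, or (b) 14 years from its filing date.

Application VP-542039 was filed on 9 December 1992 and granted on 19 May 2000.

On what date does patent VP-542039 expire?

May 19, 2012

(a) grant + 12 years → 19 May 2012.
(b) filing + 14 years → 9 December 2006.
Later of the two: 19 May 2012.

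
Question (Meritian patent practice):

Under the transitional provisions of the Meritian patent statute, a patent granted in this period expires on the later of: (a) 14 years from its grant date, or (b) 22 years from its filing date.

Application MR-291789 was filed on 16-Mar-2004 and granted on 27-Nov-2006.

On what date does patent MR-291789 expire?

(a) grant + 14 years → 27 November 2020.
(b) filing + 22 years → 16 March 2026.
Later of the two: 16 March 2026.

March 16, 2026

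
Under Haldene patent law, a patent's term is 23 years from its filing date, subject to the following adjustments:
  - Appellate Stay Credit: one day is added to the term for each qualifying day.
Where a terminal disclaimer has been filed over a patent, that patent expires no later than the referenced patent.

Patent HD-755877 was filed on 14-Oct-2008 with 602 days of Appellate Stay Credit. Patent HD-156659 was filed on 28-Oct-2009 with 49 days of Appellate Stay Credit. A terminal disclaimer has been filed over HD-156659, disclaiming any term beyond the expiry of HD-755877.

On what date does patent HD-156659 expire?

Natural term of HD-156659:
  Base: filing + 23 years → 28 October 2032.
  Appellate Stay Credit: +49 days → 16 December 2032.
Expiry of referenced patent HD-755877:
  Base: filing + 23 years → 14 October 2031.
  Appellate Stay Credit: +602 days → 7 June 2033.
Terminal disclaimer: HD-156659 expires on the earlier of 16 December 2032 and 7 June 2033.

December 16, 2032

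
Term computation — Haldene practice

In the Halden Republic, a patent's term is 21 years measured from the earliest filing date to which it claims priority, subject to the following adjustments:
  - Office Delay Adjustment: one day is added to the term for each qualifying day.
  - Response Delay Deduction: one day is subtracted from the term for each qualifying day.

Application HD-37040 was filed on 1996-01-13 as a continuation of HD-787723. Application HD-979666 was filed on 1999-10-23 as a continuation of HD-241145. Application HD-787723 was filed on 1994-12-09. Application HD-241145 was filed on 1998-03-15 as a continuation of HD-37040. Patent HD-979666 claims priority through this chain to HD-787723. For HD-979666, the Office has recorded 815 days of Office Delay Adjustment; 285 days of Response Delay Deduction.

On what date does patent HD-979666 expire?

Earliest priority filing: 9 December 1994.
Base term: 9 December 1994 + 21 years → 9 December 2015.
Office Delay Adjustment: +815 days → 3 March 2018.
Response Delay Deduction: −285 days → 22 May 2017.

May 22, 2017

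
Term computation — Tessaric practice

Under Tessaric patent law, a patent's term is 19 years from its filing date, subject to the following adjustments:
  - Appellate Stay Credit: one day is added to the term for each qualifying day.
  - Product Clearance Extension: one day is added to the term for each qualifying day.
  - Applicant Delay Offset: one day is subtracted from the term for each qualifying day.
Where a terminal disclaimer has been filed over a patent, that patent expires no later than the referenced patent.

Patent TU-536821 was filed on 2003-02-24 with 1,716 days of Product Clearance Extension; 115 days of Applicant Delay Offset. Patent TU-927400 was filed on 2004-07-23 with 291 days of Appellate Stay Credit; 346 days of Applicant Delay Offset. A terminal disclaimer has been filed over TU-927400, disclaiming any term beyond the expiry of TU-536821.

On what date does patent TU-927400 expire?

2023-05-29

Natural term of TU-927400:
  Base: filing + 19 years → 23 July 2023.
  Appellate Stay Credit: +291 days → 9 May 2024.
  Applicant Delay Offset: −346 days → 29 May 2023.
Expiry of referenced patent TU-536821:
  Base: filing + 19 years → 24 February 2022.
  Product Clearance Extension: +1716 days → 6 November 2026.
  Applicant Delay Offset: −115 days → 14 July 2026.
Terminal disclaimer: TU-927400 expires on the earlier of 29 May 2023 and 14 July 2026.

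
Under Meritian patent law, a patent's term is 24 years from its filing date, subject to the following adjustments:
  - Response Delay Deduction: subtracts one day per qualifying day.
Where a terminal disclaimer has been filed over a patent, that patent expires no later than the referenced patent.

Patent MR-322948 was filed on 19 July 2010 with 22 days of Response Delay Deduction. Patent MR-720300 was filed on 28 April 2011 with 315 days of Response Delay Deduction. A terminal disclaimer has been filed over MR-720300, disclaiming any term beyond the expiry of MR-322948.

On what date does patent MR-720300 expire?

Natural term of MR-720300:
  Base: filing + 24 years → 28 April 2035.
  Response Delay Deduction: −315 days → 17 June 2034.
Expiry of referenced patent MR-322948:
  Base: filing + 24 years → 19 July 2034.
  Response Delay Deduction: −22 days → 27 June 2034.
Terminal disclaimer: MR-720300 expires on the earlier of 17 June 2034 and 27 June 2034.

2034-06-17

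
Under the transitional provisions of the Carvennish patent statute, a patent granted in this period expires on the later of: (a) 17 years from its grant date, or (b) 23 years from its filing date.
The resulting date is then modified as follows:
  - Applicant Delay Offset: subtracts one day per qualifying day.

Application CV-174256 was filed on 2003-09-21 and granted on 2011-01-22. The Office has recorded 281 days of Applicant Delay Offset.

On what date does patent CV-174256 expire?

(a) grant + 17 years → 22 January 2028.
(b) filing + 23 years → 21 September 2026.
Later of the two: 22 January 2028.
Applicant Delay Offset: −281 days → 16 April 2027.

2027-04-16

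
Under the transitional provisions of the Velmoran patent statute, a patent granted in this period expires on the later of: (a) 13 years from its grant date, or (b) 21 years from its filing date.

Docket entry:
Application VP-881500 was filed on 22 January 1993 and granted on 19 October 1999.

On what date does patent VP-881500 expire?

2014-01-22

(a) grant + 13 years → 19 October 2012.
(b) filing + 21 years → 22 January 2014.
Later of the two: 22 January 2014.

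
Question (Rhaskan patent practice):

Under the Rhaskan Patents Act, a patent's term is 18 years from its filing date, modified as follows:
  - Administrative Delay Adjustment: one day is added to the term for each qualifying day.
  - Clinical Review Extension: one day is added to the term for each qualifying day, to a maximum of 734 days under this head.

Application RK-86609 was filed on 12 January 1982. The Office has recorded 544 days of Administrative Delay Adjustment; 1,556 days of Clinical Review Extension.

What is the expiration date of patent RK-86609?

Base term: filing date + 18 years → 12 January 2000.
Administrative Delay Adjustment: +544 days → 9 July 2001.
Clinical Review Extension: 1556 days claimed exceeds the 734-day cap, so +734 days → 13 July 2003.

2003-07-13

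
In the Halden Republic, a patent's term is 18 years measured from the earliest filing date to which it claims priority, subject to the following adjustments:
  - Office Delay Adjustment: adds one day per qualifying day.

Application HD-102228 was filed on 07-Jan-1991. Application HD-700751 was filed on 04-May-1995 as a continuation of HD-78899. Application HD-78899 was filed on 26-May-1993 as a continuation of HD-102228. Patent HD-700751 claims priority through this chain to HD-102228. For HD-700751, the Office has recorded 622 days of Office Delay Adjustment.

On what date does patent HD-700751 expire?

Earliest priority filing: 7 January 1991.
Base term: 7 January 1991 + 18 years → 7 January 2009.
Office Delay Adjustment: +622 days → 21 September 2010.

2010-09-21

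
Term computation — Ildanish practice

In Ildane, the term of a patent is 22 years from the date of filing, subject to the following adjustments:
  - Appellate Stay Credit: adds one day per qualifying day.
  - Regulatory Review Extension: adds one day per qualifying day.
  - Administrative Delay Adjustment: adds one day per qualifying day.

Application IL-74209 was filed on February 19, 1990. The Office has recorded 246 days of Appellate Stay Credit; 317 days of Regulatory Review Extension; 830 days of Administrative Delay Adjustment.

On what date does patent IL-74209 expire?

Base term: filing date + 22 years → 19 February 2012.
Appellate Stay Credit: +246 days → 22 October 2012.
Regulatory Review Extension: +317 days → 4 September 2013.
Administrative Delay Adjustment: +830 days → 13 December 2015.

December 13, 2015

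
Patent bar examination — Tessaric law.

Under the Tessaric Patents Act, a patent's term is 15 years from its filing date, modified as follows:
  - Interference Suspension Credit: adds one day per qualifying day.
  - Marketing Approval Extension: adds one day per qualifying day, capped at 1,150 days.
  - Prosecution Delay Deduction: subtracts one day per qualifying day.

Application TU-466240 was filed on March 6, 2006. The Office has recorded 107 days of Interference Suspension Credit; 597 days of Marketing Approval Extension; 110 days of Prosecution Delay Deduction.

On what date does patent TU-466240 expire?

Base term: filing date + 15 years → 6 March 2021.
Interference Suspension Credit: +107 days → 21 June 2021.
Marketing Approval Extension: 597 days (within the 1150-day cap) → +597 days → 8 February 2023.
Prosecution Delay Deduction: −110 days → 21 October 2022.

October 21, 2022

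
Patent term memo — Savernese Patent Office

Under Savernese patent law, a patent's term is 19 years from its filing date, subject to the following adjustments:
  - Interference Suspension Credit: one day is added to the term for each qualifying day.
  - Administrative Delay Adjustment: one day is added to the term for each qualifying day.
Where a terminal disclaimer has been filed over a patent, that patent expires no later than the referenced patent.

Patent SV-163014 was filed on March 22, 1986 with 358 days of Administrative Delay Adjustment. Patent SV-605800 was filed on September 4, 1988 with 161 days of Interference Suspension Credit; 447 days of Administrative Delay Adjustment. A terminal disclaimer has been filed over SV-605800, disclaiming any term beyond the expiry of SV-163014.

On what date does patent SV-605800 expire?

March 15, 2006

Natural term of SV-605800:
  Base: filing + 19 years → 4 September 2007.
  Interference Suspension Credit: +161 days → 12 February 2008.
  Administrative Delay Adjustment: +447 days → 4 May 2009.
Expiry of referenced patent SV-163014:
  Base: filing + 19 years → 22 March 2005.
  Administrative Delay Adjustment: +358 days → 15 March 2006.
Terminal disclaimer: SV-605800 expires on the earlier of 4 May 2009 and 15 March 2006.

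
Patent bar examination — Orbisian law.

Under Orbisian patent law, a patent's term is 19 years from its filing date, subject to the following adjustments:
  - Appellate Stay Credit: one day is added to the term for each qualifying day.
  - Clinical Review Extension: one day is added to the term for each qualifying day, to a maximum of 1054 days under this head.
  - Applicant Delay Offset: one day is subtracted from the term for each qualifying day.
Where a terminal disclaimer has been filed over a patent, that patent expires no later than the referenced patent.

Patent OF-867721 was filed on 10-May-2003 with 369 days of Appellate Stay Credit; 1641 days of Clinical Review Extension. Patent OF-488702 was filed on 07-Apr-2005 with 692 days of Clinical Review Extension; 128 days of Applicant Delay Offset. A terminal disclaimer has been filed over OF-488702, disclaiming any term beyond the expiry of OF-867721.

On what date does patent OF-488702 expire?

Natural term of OF-488702:
  Base: filing + 19 years → 7 April 2024.
  Clinical Review Extension: 692 days (within the 1054-day cap) → +692 days → 28 February 2026.
  Applicant Delay Offset: −128 days → 23 October 2025.
Expiry of referenced patent OF-867721:
  Base: filing + 19 years → 10 May 2022.
  Appellate Stay Credit: +369 days → 14 May 2023.
  Clinical Review Extension: 1641 days claimed exceeds the 1054-day cap, so +1054 days → 2 April 2026.
Terminal disclaimer: OF-488702 expires on the earlier of 23 October 2025 and 2 April 2026.

2025-10-23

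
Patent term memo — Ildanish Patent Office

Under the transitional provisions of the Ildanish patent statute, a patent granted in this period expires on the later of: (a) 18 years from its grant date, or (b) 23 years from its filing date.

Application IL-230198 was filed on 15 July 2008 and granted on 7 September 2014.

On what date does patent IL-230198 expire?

2032-09-07

(a) grant + 18 years → 7 September 2032.
(b) filing + 23 years → 15 July 2031.
Later of the two: 7 September 2032.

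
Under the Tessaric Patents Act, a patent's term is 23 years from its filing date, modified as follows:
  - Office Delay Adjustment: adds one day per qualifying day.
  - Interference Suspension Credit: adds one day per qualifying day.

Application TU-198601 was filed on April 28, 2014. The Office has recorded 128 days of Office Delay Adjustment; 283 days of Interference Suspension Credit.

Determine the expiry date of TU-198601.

Base term: filing date + 23 years → 28 April 2037.
Office Delay Adjustment: +128 days → 3 September 2037.
Interference Suspension Credit: +283 days → 13 June 2038.

June 13, 2038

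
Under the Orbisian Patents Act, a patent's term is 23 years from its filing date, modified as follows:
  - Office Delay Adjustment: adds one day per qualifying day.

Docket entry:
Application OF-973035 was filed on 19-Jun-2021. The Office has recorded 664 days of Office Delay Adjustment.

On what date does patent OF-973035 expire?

2046-04-14

Base term: filing date + 23 years → 19 June 2044.
Office Delay Adjustment: +664 days → 14 April 2046.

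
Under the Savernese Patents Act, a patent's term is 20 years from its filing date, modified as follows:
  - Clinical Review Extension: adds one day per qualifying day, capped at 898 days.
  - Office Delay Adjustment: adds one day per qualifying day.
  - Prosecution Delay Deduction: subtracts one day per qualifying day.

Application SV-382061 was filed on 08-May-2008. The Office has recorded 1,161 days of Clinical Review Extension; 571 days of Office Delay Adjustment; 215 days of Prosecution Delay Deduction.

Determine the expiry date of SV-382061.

Base term: filing date + 20 years → 8 May 2028.
Clinical Review Extension: 1161 days claimed exceeds the 898-day cap, so +898 days → 23 October 2030.
Office Delay Adjustment: +571 days → 16 May 2032.
Prosecution Delay Deduction: −215 days → 14 October 2031.

2031-10-14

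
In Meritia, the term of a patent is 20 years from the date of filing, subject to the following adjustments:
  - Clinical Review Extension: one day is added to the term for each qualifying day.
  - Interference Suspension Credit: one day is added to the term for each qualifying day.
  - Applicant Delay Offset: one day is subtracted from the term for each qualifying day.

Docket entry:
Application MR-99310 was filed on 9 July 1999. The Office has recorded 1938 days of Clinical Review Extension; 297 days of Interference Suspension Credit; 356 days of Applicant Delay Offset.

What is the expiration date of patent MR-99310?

Base term: filing date + 20 years → 9 July 2019.
Clinical Review Extension: +1938 days → 28 October 2024.
Interference Suspension Credit: +297 days → 21 August 2025.
Applicant Delay Offset: −356 days → 30 August 2024.

2024-08-30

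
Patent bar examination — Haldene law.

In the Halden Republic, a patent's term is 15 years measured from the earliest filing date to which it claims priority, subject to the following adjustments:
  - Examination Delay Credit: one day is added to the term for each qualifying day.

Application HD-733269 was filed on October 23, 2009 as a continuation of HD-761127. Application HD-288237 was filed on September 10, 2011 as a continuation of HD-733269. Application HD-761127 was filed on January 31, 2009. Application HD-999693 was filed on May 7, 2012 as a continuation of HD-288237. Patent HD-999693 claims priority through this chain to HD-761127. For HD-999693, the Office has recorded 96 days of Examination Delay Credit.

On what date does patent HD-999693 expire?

Earliest priority filing: 31 January 2009.
Base term: 31 January 2009 + 15 years → 31 January 2024.
Examination Delay Credit: +96 days → 6 May 2024.

May 6, 2024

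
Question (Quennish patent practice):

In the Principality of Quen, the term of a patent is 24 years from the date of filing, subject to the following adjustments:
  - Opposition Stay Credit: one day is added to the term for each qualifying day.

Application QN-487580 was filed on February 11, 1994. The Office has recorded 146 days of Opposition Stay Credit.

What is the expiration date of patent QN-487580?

2018-07-07

Base term: filing date + 24 years → 11 February 2018.
Opposition Stay Credit: +146 days → 7 July 2018.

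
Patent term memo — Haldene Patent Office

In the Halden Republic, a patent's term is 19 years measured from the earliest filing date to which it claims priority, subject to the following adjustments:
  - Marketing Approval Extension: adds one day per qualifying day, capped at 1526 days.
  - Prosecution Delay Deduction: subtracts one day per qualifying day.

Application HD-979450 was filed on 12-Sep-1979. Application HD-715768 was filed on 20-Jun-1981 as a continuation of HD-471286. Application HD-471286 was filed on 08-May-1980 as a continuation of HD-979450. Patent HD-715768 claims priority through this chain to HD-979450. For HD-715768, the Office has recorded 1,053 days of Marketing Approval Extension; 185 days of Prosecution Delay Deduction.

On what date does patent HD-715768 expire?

Earliest priority filing: 12 September 1979.
Base term: 12 September 1979 + 19 years → 12 September 1998.
Marketing Approval Extension: 1053 days (within the 1526-day cap) → +1053 days → 31 July 2001.
Prosecution Delay Deduction: −185 days → 27 January 2001.

2001-01-27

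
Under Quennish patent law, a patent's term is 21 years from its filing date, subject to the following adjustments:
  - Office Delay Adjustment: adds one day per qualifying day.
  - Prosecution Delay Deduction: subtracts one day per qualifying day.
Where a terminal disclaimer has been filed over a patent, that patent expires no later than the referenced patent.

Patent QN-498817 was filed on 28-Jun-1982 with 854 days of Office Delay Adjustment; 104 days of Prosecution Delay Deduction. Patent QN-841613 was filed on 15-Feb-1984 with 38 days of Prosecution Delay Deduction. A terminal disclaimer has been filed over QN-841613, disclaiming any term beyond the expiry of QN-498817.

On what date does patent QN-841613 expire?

Natural term of QN-841613:
  Base: filing + 21 years → 15 February 2005.
  Prosecution Delay Deduction: −38 days → 8 January 2005.
Expiry of referenced patent QN-498817:
  Base: filing + 21 years → 28 June 2003.
  Office Delay Adjustment: +854 days → 29 October 2005.
  Prosecution Delay Deduction: −104 days → 17 July 2005.
Terminal disclaimer: QN-841613 expires on the earlier of 8 January 2005 and 17 July 2005.

2005-01-08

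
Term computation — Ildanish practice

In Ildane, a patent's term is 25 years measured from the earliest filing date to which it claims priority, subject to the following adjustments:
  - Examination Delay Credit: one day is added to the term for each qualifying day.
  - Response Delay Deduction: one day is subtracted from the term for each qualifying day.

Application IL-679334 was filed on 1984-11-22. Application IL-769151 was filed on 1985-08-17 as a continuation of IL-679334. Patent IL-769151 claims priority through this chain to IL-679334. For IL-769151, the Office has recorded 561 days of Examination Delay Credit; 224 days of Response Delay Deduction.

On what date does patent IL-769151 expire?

October 25, 2010

Earliest priority filing: 22 November 1984.
Base term: 22 November 1984 + 25 years → 22 November 2009.
Examination Delay Credit: +561 days → 6 June 2011.
Response Delay Deduction: −224 days → 25 October 2010.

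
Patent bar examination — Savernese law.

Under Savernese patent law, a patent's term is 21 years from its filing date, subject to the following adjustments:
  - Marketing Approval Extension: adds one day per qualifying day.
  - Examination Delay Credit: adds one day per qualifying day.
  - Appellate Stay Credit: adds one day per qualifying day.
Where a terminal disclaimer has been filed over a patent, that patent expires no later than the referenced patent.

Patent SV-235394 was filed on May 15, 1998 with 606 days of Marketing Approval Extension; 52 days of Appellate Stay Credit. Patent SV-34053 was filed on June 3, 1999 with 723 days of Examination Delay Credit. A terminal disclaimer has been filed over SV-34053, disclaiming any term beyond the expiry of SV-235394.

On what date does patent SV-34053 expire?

2021-03-03

Natural term of SV-34053:
  Base: filing + 21 years → 3 June 2020.
  Examination Delay Credit: +723 days → 27 May 2022.
Expiry of referenced patent SV-235394:
  Base: filing + 21 years → 15 May 2019.
  Marketing Approval Extension: +606 days → 10 January 2021.
  Appellate Stay Credit: +52 days → 3 March 2021.
Terminal disclaimer: SV-34053 expires on the earlier of 27 May 2022 and 3 March 2021.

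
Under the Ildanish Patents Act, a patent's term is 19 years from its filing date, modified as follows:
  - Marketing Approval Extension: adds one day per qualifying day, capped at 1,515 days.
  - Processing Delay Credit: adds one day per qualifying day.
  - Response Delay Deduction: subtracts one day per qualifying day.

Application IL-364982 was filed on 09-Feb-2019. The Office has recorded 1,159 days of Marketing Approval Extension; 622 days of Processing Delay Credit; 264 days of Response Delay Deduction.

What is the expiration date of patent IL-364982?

2042-04-06

Base term: filing date + 19 years → 9 February 2038.
Marketing Approval Extension: 1159 days (within the 1515-day cap) → +1159 days → 13 April 2041.
Processing Delay Credit: +622 days → 26 December 2042.
Response Delay Deduction: −264 days → 6 April 2042.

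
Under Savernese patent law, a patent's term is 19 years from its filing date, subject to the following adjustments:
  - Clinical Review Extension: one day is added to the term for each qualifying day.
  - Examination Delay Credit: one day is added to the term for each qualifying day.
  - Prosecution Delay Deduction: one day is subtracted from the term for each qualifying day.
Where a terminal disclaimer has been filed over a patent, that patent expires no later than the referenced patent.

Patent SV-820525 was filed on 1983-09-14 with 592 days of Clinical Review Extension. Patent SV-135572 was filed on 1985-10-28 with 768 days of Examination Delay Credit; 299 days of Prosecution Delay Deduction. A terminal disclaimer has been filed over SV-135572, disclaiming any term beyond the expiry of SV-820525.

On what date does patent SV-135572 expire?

Natural term of SV-135572:
  Base: filing + 19 years → 28 October 2004.
  Examination Delay Credit: +768 days → 5 December 2006.
  Prosecution Delay Deduction: −299 days → 9 February 2006.
Expiry of referenced patent SV-820525:
  Base: filing + 19 years → 14 September 2002.
  Clinical Review Extension: +592 days → 28 April 2004.
Terminal disclaimer: SV-135572 expires on the earlier of 9 February 2006 and 28 April 2004.

2004-04-28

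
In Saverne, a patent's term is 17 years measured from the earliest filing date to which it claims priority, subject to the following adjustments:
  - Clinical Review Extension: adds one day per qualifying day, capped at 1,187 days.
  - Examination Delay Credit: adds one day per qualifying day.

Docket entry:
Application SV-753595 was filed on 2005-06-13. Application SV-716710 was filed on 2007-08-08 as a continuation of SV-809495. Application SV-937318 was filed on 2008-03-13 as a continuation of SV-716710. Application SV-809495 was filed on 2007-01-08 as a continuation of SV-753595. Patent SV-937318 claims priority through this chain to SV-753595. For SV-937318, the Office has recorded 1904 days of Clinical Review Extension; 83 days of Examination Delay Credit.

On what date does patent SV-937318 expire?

Earliest priority filing: 13 June 2005.
Base term: 13 June 2005 + 17 years → 13 June 2022.
Clinical Review Extension: 1904 days claimed exceeds the 1187-day cap, so +1187 days → 12 September 2025.
Examination Delay Credit: +83 days → 4 December 2025.

December 4, 2025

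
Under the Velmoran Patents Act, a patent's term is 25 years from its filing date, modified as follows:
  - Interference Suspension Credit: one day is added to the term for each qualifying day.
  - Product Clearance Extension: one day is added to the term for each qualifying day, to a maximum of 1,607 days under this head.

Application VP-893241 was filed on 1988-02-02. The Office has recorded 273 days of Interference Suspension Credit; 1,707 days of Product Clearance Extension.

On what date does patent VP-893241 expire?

Base term: filing date + 25 years → 2 February 2013.
Interference Suspension Credit: +273 days → 2 November 2013.
Product Clearance Extension: 1707 days claimed exceeds the 1607-day cap, so +1607 days → 28 March 2018.

March 28, 2018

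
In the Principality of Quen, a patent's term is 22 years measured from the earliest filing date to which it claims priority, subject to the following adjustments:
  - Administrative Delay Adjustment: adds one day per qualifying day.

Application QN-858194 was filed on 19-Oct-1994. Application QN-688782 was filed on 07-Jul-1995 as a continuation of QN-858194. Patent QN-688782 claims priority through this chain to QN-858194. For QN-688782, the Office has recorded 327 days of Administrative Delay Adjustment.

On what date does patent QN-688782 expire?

2017-09-11

Earliest priority filing: 19 October 1994.
Base term: 19 October 1994 + 22 years → 19 October 2016.
Administrative Delay Adjustment: +327 days → 11 September 2017.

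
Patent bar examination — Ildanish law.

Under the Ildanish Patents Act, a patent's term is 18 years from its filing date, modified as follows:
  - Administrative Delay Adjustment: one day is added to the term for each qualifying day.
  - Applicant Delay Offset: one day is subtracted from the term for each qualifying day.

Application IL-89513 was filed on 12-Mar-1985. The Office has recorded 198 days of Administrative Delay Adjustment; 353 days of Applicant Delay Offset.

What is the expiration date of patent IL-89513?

Base term: filing date + 18 years → 12 March 2003.
Administrative Delay Adjustment: +198 days → 26 September 2003.
Applicant Delay Offset: −353 days → 8 October 2002.

October 8, 2002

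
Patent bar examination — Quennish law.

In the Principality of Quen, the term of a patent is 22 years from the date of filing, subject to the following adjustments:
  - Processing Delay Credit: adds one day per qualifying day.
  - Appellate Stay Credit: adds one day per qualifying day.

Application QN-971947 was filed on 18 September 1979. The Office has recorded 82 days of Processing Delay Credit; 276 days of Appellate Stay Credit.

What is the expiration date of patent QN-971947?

Base term: filing date + 22 years → 18 September 2001.
Processing Delay Credit: +82 days → 9 December 2001.
Appellate Stay Credit: +276 days → 11 September 2002.

September 11, 2002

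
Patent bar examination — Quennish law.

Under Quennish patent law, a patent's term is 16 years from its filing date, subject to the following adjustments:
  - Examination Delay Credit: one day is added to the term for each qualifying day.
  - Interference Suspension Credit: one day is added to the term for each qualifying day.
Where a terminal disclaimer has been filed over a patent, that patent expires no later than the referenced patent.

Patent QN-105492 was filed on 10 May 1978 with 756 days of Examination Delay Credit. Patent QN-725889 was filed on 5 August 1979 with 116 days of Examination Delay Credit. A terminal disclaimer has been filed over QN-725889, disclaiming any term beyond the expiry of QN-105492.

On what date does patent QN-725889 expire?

Natural term of QN-725889:
  Base: filing + 16 years → 5 August 1995.
  Examination Delay Credit: +116 days → 29 November 1995.
Expiry of referenced patent QN-105492:
  Base: filing + 16 years → 10 May 1994.
  Examination Delay Credit: +756 days → 4 June 1996.
Terminal disclaimer: QN-725889 expires on the earlier of 29 November 1995 and 4 June 1996.

1995-11-29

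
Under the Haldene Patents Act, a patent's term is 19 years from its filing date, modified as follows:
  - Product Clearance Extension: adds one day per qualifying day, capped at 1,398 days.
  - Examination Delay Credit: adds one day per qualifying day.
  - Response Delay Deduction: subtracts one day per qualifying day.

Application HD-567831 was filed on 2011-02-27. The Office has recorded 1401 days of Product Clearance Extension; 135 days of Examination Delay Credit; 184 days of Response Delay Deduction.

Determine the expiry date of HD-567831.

Base term: filing date + 19 years → 27 February 2030.
Product Clearance Extension: 1401 days claimed exceeds the 1398-day cap, so +1398 days → 26 December 2033.
Examination Delay Credit: +135 days → 10 May 2034.
Response Delay Deduction: −184 days → 7 November 2033.

2033-11-07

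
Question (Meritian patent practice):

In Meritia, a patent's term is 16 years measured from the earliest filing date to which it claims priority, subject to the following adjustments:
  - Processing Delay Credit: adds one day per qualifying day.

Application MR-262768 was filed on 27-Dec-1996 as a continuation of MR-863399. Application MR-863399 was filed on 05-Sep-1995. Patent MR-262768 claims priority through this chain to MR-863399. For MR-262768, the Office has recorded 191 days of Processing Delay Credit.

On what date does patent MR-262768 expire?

Earliest priority filing: 5 September 1995.
Base term: 5 September 1995 + 16 years → 5 September 2011.
Processing Delay Credit: +191 days → 14 March 2012.

2012-03-14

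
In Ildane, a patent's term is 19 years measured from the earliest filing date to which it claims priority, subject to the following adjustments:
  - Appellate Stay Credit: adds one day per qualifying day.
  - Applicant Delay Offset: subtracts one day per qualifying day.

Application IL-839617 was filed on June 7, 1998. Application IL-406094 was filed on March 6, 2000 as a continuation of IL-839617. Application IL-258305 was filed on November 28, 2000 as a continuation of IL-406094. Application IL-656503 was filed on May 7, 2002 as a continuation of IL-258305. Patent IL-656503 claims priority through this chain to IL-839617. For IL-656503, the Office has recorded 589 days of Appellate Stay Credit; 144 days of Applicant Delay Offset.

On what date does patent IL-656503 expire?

August 26, 2018

Earliest priority filing: 7 June 1998.
Base term: 7 June 1998 + 19 years → 7 June 2017.
Appellate Stay Credit: +589 days → 17 January 2019.
Applicant Delay Offset: −144 days → 26 August 2018.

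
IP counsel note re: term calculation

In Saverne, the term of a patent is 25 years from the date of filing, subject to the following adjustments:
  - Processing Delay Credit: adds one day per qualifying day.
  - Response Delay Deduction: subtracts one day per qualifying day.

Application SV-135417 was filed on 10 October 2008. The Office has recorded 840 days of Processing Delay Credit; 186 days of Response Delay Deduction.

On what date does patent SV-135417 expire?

Base term: filing date + 25 years → 10 October 2033.
Processing Delay Credit: +840 days → 28 January 2036.
Response Delay Deduction: −186 days → 26 July 2035.

July 26, 2035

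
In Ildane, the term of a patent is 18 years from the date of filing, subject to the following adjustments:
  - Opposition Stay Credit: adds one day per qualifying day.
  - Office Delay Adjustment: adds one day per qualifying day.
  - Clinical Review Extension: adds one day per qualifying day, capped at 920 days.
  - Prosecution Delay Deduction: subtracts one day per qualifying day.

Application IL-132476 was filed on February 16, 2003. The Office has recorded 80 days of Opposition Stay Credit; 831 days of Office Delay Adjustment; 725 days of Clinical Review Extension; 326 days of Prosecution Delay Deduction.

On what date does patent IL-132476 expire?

Base term: filing date + 18 years → 16 February 2021.
Opposition Stay Credit: +80 days → 7 May 2021.
Office Delay Adjustment: +831 days → 16 August 2023.
Clinical Review Extension: 725 days (within the 920-day cap) → +725 days → 10 August 2025.
Prosecution Delay Deduction: −326 days → 18 September 2024.

September 18, 2024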